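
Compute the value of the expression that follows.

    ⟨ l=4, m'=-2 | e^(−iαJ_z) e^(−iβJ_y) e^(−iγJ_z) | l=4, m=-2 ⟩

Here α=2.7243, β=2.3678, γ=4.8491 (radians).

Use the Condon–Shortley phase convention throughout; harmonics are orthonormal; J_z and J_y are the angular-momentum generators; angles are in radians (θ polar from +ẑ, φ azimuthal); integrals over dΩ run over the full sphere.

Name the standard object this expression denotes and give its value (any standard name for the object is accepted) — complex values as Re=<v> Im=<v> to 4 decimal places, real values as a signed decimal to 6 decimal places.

Wigner D-matrix element, Re=-0.1645 Im=0.1034

This is a Wigner D-matrix element — the rotation-matrix element ⟨l m'| R(α,β,γ) |l m⟩ in the angular-momentum basis.
First d^4_{-2,-2}(β=2.3678), then the phase factors e^{-i(-2)α} and e^{-i(-2)γ}:
Half-angle: c=0.377316, s=0.926085. N=√(2·720·2·720)=1440.000000
k∈{0,1,2} keeps every argument non-negative
  k=0: (−1)^0·1440.0000/(1440)·0.3773^8·0.9261^0 = +0.000411
  k=1: (−1)^1·1440.0000/(120)·0.3773^6·0.9261^2 = -0.029697
  k=2: (−1)^2·1440.0000/(96)·0.3773^4·0.9261^4 = +0.223622
d^4_{-2,-2}(2.3678) = +0.000411 -0.029697 +0.223622 = +0.194336
Phases: e^{-i·(-2)·2.7243}=+0.671485-0.741018i, e^{-i·(-2)·4.8491}=-0.962852-0.270028i ⇒ D=-0.164532+0.103420i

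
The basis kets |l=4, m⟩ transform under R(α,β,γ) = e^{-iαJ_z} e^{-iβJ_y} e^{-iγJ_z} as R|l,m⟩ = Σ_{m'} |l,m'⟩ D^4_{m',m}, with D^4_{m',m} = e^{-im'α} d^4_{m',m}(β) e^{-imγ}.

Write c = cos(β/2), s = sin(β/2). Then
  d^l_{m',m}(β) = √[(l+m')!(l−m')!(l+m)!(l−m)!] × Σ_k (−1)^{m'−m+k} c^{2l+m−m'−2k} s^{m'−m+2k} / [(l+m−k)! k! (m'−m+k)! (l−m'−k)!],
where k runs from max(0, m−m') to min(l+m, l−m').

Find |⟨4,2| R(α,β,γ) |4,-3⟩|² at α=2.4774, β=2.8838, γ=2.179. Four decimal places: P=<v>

Split into d^4_{2,-3}(β=2.8838) × two z-phases.
c=cos(2.883800/2)=0.128540, s=sin(2.883800/2)=0.991704; N=√[720·2·1·5040]=2693.993318
The bounds max(0,m−m')=0 and min(l+m,l−m')=1 give 2 terms
  k=0: (−1)^5·2693.9933/(240)·0.1285^3·0.9917^5 = -0.022867
  k=1: (−1)^6·2693.9933/(720)·0.1285^1·0.9917^7 = +0.453708
d^4_{2,-3}(2.8838) = -0.022867 +0.453708 = +0.430842
|D^4_{2,-3}|² = |d^4_{2,-3}(β)|² = (+0.430842)² = 0.185624 (the z-rotation phases have unit modulus)

P=0.1856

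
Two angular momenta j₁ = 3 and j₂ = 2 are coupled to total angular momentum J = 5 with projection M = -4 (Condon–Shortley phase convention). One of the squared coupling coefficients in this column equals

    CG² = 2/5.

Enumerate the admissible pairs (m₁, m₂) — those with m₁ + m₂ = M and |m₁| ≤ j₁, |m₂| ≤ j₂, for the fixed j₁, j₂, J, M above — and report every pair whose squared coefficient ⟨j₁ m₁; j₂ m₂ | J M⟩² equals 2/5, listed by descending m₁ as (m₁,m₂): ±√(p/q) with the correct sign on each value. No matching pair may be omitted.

Admissible pairs with m₁+m₂ = M = -4: (-3,-1), (-2,-2)
  (m₁,m₂)=(-2,-2): CG² = 3/5, CG = +√(3/5)
  (m₁,m₂)=(-3,-1): CG² = 2/5, CG = +√(2/5)   ← matches the target
Pairs with CG² = 2/5: (-3,-1): +√(2/5)

(-3,-1): +√(2/5)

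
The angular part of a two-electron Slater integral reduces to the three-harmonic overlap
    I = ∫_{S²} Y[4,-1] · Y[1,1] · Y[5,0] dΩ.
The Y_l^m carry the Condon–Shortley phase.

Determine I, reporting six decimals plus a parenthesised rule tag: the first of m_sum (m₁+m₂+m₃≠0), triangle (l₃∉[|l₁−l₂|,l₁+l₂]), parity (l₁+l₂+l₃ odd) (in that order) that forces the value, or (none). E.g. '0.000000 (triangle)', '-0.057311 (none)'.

Rules hold: Σm=0, L=10 even, 3≤5≤5.
N = 9·3·11 = 297
Δ = 0!·8!·2!/11! = 1/495
Racah Σ t=0..0: t=0:+1/576 = 1/576
⇒ 3j(4 1 5; 0 0 0)² = 5/99, sgn -1
Racah Σ t=0..0: t=0:+1/1440 = 1/1440
⇒ 3j(4 1 5; -1 1 0)² = 2/99, sgn -1
4πI² = N·(3j₀)²·(3jₘ)² = 10/33
I = +1·√(0.30303/4π) = 0.15528807
No selection rule forces the value: the integral is nonzero (none).

0.155288 (none)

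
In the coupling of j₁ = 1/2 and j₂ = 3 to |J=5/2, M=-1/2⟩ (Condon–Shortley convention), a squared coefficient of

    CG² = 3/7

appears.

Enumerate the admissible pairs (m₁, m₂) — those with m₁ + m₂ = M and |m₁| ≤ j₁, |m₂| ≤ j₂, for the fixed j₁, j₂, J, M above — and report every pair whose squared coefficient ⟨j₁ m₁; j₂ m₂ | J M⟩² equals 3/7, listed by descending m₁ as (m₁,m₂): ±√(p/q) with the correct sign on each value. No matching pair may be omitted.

Admissible pairs with m₁+m₂ = M = -1/2: (-1/2,0), (1/2,-1)
  (m₁,m₂)=(1/2,-1): CG² = 4/7, CG = +√(4/7)
  (m₁,m₂)=(-1/2,0): CG² = 3/7, CG = −√(3/7)   ← matches the target
Pairs with CG² = 3/7: (-1/2,0): −√(3/7)

(-1/2,0): −√(3/7)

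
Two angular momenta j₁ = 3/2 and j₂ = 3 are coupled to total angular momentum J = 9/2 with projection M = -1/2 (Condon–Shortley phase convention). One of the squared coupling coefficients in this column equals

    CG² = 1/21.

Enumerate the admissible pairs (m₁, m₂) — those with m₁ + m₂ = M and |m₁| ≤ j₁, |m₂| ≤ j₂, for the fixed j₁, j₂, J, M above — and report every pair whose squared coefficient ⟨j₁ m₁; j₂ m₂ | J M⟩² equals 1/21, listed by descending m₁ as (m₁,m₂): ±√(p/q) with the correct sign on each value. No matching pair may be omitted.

(3/2,-2): +√(1/21)

Admissible pairs with m₁+m₂ = M = -1/2: (-3/2,1), (-1/2,0), (1/2,-1), (3/2,-2)
  (m₁,m₂)=(3/2,-2): CG² = 1/21, CG = +√(1/21)   ← matches the target
  (m₁,m₂)=(1/2,-1): CG² = 5/14, CG = +√(5/14)
  (m₁,m₂)=(-1/2,0): CG² = 10/21, CG = +√(10/21)
  (m₁,m₂)=(-3/2,1): CG² = 5/42, CG = +√(5/42)
Pairs with CG² = 1/21: (3/2,-2): +√(1/21)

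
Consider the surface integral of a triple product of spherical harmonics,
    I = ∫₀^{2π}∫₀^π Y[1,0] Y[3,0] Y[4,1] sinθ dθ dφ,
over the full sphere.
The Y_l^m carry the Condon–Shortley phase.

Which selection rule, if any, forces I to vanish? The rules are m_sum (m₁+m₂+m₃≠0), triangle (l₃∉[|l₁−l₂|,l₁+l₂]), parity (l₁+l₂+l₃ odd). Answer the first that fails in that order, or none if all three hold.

azimuthal sum: 0 + 0 + 1 = 1  ✗
2 ≤ 4 ≤ 4 (triangle on l)
L = 1 + 3 + 4 = 8 (even)

m_sum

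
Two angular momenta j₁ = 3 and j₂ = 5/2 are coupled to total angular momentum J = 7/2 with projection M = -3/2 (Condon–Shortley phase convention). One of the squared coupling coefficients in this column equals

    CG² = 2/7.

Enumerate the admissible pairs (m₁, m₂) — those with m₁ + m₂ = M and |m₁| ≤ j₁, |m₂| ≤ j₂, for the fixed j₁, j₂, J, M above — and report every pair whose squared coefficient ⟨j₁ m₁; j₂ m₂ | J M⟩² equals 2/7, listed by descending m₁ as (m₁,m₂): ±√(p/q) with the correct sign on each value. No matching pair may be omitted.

Admissible pairs with m₁+m₂ = M = -3/2: (-3,3/2), (-2,1/2), (-1,-1/2), (0,-3/2), (1,-5/2)
  (m₁,m₂)=(1,-5/2): CG² = 8/21, CG = +√(8/21)
  (m₁,m₂)=(0,-3/2): CG² = 0/1, CG = 0
  (m₁,m₂)=(-1,-1/2): CG² = 5/21, CG = −√(5/21)
  (m₁,m₂)=(-2,1/2): CG² = 2/21, CG = +√(2/21)
  (m₁,m₂)=(-3,3/2): CG² = 2/7, CG = +√(2/7)   ← matches the target
Pairs with CG² = 2/7: (-3,3/2): +√(2/7)

(-3,3/2): +√(2/7)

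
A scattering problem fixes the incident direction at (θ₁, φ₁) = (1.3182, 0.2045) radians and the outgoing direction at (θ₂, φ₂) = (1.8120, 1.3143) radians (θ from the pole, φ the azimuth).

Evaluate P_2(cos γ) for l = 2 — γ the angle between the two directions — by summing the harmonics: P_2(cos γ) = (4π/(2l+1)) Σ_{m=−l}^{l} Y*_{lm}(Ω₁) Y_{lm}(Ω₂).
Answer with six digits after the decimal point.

-0.307155

Summing Y*_{l m}(θ₁,φ₁)·Y_{l m}(θ₂,φ₂) over m ∈ [−2, 2]; prefactor 4π/(2·2+1) = 2.513274:
  m=-2: (+0.332277+0.144023i) × (-0.317349-0.178761i) = -0.079702-0.105104i  (running Σ = -0.079702-0.105104i)
  m=-1: (+0.183052+0.037965i) × (-0.045461+0.173335i) = -0.014902+0.030003i  (running Σ = -0.094605-0.075101i)
  m=0: (-0.256294-0.000000i) × (-0.261403+0.000000i) = +0.066996+0.000000i  (running Σ = -0.027609-0.075101i)
  m=1: (-0.183052+0.037965i) × (+0.045461+0.173335i) = -0.014902-0.030003i  (running Σ = -0.042511-0.105104i)
  m=2: (+0.332277-0.144023i) × (-0.317349+0.178761i) = -0.079702+0.105104i  (running Σ = -0.122213+0.000000i)
Σ over m = -0.122213+0.000000i; ×(4π/5) → -0.307155+0.000000i. Real part: -0.307155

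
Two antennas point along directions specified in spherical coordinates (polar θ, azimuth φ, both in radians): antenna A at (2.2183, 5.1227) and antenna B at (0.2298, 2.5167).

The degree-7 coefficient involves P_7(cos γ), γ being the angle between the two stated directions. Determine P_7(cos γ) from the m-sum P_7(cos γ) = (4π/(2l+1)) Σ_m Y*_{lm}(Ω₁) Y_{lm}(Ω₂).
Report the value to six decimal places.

Summing Y*_{l m}(θ₁,φ₁)·Y_{l m}(θ₂,φ₂) over m ∈ [−7, 7]; prefactor 4π/(2·7+1) = 0.837758:
  [-7]  conj(Y_{7,-7})(Ω₁) = -0.027329-0.098972i ; Y_{7,-7}(Ω₂) = +0.000005+0.000015i ; Δ = +0.000001-0.000001i
  [-6]  conj(Y_{7,-6})(Ω₁) = -0.225969+0.182631i ; Y_{7,-6}(Ω₂) = -0.000209-0.000145i ; Δ = +0.000074-0.000005i
  [-5]  conj(Y_{7,-5})(Ω₁) = +0.391692+0.204297i ; Y_{7,-5}(Ω₂) = +0.002548-0.000044i ; Δ = +0.001007+0.000503i
  [-4]  conj(Y_{7,-4})(Ω₁) = +0.021815-0.309146i ; Y_{7,-4}(Ω₂) = -0.014367+0.010742i ; Δ = +0.003007+0.004676i
  [-3]  conj(Y_{7,-3})(Ω₁) = +0.110234-0.038977i ; Y_{7,-3}(Ω₂) = +0.026984-0.086048i ; Δ = -0.000379-0.010537i
  [-2]  conj(Y_{7,-2})(Ω₁) = -0.249361-0.267577i ; Y_{7,-2}(Ω₂) = +0.097900+0.294426i ; Δ = +0.054369-0.099614i
  [-1]  conj(Y_{7,-1})(Ω₁) = -0.015182+0.034901i ; Y_{7,-1}(Ω₂) = -0.515161-0.371596i ; Δ = +0.020790-0.012338i
  [+0]  conj(Y_{7,0})(Ω₁) = -0.351474-0.000000i ; Y_{7,0}(Ω₂) = +0.421010+0.000000i ; Δ = -0.147974-0.000000i
  [+1]  conj(Y_{7,1})(Ω₁) = +0.015182+0.034901i ; Y_{7,1}(Ω₂) = +0.515161-0.371596i ; Δ = +0.020790+0.012338i
  [+2]  conj(Y_{7,2})(Ω₁) = -0.249361+0.267577i ; Y_{7,2}(Ω₂) = +0.097900-0.294426i ; Δ = +0.054369+0.099614i
  [+3]  conj(Y_{7,3})(Ω₁) = -0.110234-0.038977i ; Y_{7,3}(Ω₂) = -0.026984-0.086048i ; Δ = -0.000379+0.010537i
  [+4]  conj(Y_{7,4})(Ω₁) = +0.021815+0.309146i ; Y_{7,4}(Ω₂) = -0.014367-0.010742i ; Δ = +0.003007-0.004676i
  [+5]  conj(Y_{7,5})(Ω₁) = -0.391692+0.204297i ; Y_{7,5}(Ω₂) = -0.002548-0.000044i ; Δ = +0.001007-0.000503i
  [+6]  conj(Y_{7,6})(Ω₁) = -0.225969-0.182631i ; Y_{7,6}(Ω₂) = -0.000209+0.000145i ; Δ = +0.000074+0.000005i
  [+7]  conj(Y_{7,7})(Ω₁) = +0.027329-0.098972i ; Y_{7,7}(Ω₂) = -0.000005+0.000015i ; Δ = +0.000001+0.000001i
Total Σ_m = +0.009766-0.000000i. Multiply by 0.837758: +0.008181-0.000000i. P_7(cos γ) = 0.008181

0.008181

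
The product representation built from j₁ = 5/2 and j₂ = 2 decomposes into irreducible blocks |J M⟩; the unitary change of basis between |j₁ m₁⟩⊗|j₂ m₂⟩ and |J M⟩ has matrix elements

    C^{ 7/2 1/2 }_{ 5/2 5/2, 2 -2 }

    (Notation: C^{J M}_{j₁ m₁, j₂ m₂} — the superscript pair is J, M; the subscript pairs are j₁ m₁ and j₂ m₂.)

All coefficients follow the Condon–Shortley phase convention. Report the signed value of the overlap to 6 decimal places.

triangle: 1!·4!·3!/9! = 144/362880
(j±m)!: 5!·0!·0!·4!·4!·3! = 414720
prefactor² = (2J+1)·Δ·N² = 9216/7
  k=0: +1/(0!·1!·0!·0!·4!·3!) = 1/144
Σ = 1/144  ⇒  CG² = 9216/7·(1/144)² = 4/63
CG = +√(4/63) = +0.251976

+0.251976  (= +√(4/63))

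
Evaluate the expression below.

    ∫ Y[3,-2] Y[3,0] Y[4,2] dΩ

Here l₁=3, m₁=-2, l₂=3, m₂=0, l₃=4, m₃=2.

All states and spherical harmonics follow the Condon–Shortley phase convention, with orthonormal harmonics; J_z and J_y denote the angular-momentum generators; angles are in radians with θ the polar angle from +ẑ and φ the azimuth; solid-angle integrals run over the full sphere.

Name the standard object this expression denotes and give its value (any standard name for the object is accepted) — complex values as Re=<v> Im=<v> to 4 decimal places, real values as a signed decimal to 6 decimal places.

Gaunt coefficient, -0.044418

This is a Gaunt coefficient — the integral of a triple product of spherical harmonics over the sphere.
m-sum 0 ✓  L=10 even ✓  0≤4≤6 ✓
Π(2lᵢ+1) = 7×7×9 = 441
triangle coeff Δ(3,3,4) = 1/34650
Σ_t [0,2]: t=0:+1/72 t=1:−1/16 t=2:+1/72 = -5/144
(3j)²=2/77 [(3 3 4; 0 0 0)], sign=-1
Σ_t [1,2]: t=1:−1/96 t=2:+1/72 = 1/288
(3j)²=1/462 [(3 3 4; -2 0 2)], sign=+1
⇒ 4πI² = 3/121
I = (-1)√(3/121/(4π)) = -0.04441841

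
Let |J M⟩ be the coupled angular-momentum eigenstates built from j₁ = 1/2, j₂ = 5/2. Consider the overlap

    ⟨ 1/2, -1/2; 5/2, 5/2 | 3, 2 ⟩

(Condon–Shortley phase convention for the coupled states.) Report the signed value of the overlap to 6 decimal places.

+√(1/6) ≈ +0.408248

√[7·0!1!5!/7! · 0!1!5!0!5!1!] = √(2400)
  +(−1)^0/∏(0,0,1,5,0,0)! = 1/120  (running 1/120)
⟨..|..⟩ = √(2400)·(1/120) = +0.408248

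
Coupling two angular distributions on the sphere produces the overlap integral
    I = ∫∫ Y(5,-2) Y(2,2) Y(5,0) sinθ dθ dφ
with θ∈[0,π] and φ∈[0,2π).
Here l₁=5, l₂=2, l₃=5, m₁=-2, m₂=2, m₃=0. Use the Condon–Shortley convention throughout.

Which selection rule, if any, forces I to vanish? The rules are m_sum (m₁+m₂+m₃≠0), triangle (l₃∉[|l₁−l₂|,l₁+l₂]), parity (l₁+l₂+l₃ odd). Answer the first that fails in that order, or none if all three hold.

azimuthal sum: -2 + 2 + 0 = 0  ✓
3 ≤ 5 ≤ 7 (triangle on l)  ✓
L = 5 + 2 + 5 = 12 (even)  ✓

none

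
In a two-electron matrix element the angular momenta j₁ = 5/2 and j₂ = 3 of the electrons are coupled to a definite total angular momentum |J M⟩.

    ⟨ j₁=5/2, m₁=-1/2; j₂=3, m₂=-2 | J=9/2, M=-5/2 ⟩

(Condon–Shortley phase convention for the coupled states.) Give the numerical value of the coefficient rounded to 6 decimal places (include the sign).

+√(49/198) = +0.497468

√[10·1!4!5!/11! · 2!3!1!5!2!7!] = √(115200/11)
  +(−1)^0/∏(0,1,3,1,1,4)! = 1/144  (running 1/144)
  +(−1)^1/∏(1,0,2,0,2,5)! = -1/480  (running 7/1440)
⟨..|..⟩ = √(115200/11)·(7/1440) = +0.497468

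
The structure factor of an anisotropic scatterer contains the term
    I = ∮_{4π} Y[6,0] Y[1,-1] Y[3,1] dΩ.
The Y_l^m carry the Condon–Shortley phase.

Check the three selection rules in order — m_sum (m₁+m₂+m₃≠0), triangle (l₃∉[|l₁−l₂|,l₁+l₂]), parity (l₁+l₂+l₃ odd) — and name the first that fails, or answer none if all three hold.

triangle

m₁+m₂+m₃ = 0 − 1 + 1 = 0  ✓
triangle: need |l₁−l₂| ≤ l₃ ≤ l₁+l₂ = [5,7]; l₃=3 is outside  ✗
parity: l₁+l₂+l₃ = 10 is even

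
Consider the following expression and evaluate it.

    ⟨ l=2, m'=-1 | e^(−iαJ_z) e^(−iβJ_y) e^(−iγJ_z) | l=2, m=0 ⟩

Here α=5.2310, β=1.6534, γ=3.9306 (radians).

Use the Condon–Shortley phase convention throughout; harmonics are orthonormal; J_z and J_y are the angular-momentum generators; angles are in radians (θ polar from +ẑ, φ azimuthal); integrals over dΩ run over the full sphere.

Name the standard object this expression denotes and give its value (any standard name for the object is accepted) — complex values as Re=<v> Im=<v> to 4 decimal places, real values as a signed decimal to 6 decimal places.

This is a Wigner D-matrix element — the rotation-matrix element ⟨l m'| R(α,β,γ) |l m⟩ in the angular-momentum basis.
D^2_{-1,0}(5.2310,1.6534,3.9306) = e^{-i·-1·5.2310}·d^2_{-1,0}(1.6534)·e^{-i·0·3.9306}. Compute d first:
c=cos(1.653400/2)=0.677307, s=sin(1.653400/2)=0.735700; N=√[1·6·2·2]=4.898979
The bounds max(0,m−m')=1 and min(l+m,l−m')=2 give 2 terms
  k=1: (−1)^0·4.8990/(2)·0.6773^3·0.7357^1 = +0.559930
  k=2: (−1)^1·4.8990/(2)·0.6773^1·0.7357^3 = -0.660639
d^2_{-1,0}(1.6534) = +0.559930 -0.660639 = -0.100709
D = (+0.495674-0.868508i)·(-0.100709)·(+1.000000+0.000000i) = -0.049919+0.087466i

Wigner D-matrix element, Re=-0.0499 Im=0.0875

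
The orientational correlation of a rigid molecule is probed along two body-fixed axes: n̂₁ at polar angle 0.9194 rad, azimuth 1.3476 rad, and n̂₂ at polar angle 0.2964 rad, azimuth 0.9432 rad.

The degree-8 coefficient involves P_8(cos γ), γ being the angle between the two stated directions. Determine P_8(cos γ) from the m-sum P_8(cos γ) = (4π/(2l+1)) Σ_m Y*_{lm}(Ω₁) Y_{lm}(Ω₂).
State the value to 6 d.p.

Summing Y*_{l m}(θ₁,φ₁)·Y_{l m}(θ₂,φ₂) over m ∈ [−8, 8]; prefactor 4π/(2·8+1) = 0.739198:
  m=-8: (-0.017570-0.080547i) × (+0.000008-0.000026i) = -0.000002-0.000000i  (running Σ = -0.000002-0.000000i)
  m=-7: (-0.251408-0.002117i) × (+0.000340-0.000112i) = -0.000086+0.000027i  (running Σ = -0.000088+0.000027i)
  m=-6: (-0.098648+0.418266i) × (+0.002413+0.001737i) = -0.000965+0.000838i  (running Σ = -0.001052+0.000865i)
  m=-5: (+0.354112+0.173163i) × (+0.000064+0.017722i) = -0.003046+0.006287i  (running Σ = -0.004099+0.007152i)
  m=-4: (+0.019159-0.023788i) × (-0.062811+0.045913i) = -0.000111+0.002374i  (running Σ = -0.004210+0.009526i)
  m=-3: (+0.212835+0.268872i) × (-0.234709-0.075700i) = -0.029601-0.079218i  (running Σ = -0.033810-0.069692i)
  m=-2: (+0.200436-0.095931i) × (-0.162090-0.496421i) = -0.080111-0.083951i  (running Σ = -0.113921-0.153643i)
  m=-1: (+0.055775+0.245727i) × (+0.339431-0.467898i) = +0.133907+0.057311i  (running Σ = +0.019985-0.096333i)
  m=0: (+0.264383-0.000000i) × (-0.068775+0.000000i) = -0.018183+0.000000i  (running Σ = +0.001802-0.096333i)
  m=1: (-0.055775+0.245727i) × (-0.339431-0.467898i) = +0.133907-0.057311i  (running Σ = +0.135709-0.153643i)
  m=2: (+0.200436+0.095931i) × (-0.162090+0.496421i) = -0.080111+0.083951i  (running Σ = +0.055598-0.069692i)
  m=3: (-0.212835+0.268872i) × (+0.234709-0.075700i) = -0.029601+0.079218i  (running Σ = +0.025998+0.009526i)
  m=4: (+0.019159+0.023788i) × (-0.062811-0.045913i) = -0.000111-0.002374i  (running Σ = +0.025886+0.007152i)
  m=5: (-0.354112+0.173163i) × (-0.000064+0.017722i) = -0.003046-0.006287i  (running Σ = +0.022840+0.000865i)
  m=6: (-0.098648-0.418266i) × (+0.002413-0.001737i) = -0.000965-0.000838i  (running Σ = +0.021876+0.000027i)
  m=7: (+0.251408-0.002117i) × (-0.000340-0.000112i) = -0.000086-0.000027i  (running Σ = +0.021790-0.000000i)
  m=8: (-0.017570+0.080547i) × (+0.000008+0.000026i) = -0.000002+0.000000i  (running Σ = +0.021788+0.000000i)
Σ over m = +0.021788+0.000000i; ×(4π/17) → +0.016106+0.000000i. Real part: 0.016106

0.016106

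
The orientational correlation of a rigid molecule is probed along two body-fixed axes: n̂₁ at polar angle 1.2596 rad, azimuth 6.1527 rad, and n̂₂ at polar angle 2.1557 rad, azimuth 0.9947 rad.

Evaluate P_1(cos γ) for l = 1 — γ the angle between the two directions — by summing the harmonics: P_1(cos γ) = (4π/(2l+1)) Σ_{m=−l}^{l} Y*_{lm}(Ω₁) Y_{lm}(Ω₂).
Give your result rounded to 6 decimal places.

Summing Y*_{l m}(θ₁,φ₁)·Y_{l m}(θ₂,φ₂) over m ∈ [−1, 1]; prefactor 4π/(2·1+1) = 4.188790:
  [-1]  conj(Y_{1,-1})(Ω₁) = 0.32610 - 0.04279j ; Y_{1,-1}(Ω₂) = 0.15692 - 0.24157j ; Δ = 0.04084 - 0.08549j
  [+0]  conj(Y_{1,0})(Ω₁) = 0.14961 + 0.00000j ; Y_{1,0}(Ω₂) = -0.26977 + 0.00000j ; Δ = -0.04036 + 0.00000j
  [+1]  conj(Y_{1,1})(Ω₁) = -0.32610 - 0.04279j ; Y_{1,1}(Ω₂) = -0.15692 - 0.24157j ; Δ = 0.04084 + 0.08549j
Accumulated sum 0.04131 + 0.00000j; after 4π/(2l+1) scaling, 0.17304 + 0.00000j ⇒ P_1 = 0.173042

0.173042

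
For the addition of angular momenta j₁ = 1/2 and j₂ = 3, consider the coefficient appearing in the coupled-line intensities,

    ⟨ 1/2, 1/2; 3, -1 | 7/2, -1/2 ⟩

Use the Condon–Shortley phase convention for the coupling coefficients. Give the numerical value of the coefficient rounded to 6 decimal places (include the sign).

+√(3/7) = +0.654654

triangle: 0!×1!×6!/8! = 720/40320
(j±m)!: 1!×0!×2!×4!×3!×4! = 6912
prefactor² = (2J+1)×Δ×N² = 6912/7
  k=0: +1/(0!×0!×0!×2!×1!×4!) = 1/48
Σ = 1/48  ⇒  CG² = 6912/7×(1/48)² = 3/7
CG = +√(3/7) = +0.654654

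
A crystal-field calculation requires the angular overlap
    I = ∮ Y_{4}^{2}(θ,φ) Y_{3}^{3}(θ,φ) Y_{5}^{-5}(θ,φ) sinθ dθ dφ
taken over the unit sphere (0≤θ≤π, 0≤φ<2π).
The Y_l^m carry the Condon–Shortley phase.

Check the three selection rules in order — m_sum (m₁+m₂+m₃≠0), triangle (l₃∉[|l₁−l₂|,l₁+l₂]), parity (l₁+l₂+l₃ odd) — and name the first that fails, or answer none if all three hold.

none

Σmᵢ = 0  ✓
l₃∈[|l₁−l₂|,l₁+l₂]=[1,7], have l₃=5  ✓
Σlᵢ = 12 ⇒ even  ✓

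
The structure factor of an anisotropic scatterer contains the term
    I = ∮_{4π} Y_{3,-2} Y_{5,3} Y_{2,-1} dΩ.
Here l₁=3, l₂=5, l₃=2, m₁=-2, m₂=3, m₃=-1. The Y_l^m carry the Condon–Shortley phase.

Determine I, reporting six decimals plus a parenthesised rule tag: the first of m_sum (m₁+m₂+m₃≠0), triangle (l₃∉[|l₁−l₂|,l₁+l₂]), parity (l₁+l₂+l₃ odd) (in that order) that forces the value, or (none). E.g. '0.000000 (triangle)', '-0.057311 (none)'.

Rules hold: Σm=0, L=10 even, 2≤2≤8.
N = 7·11·5 = 385
Δ = 6!·0!·4!/11! = 1/2310
Racah Σ t=3..3: t=3:−1/144 = -1/144
⇒ 3j(3 5 2; 0 0 0)² = 10/231, sgn -1
Racah Σ t=5..5: t=5:−1/720 = -1/720
⇒ 3j(3 5 2; -2 3 -1)² = 8/165, sgn +1
4πI² = N·(3j₀)²·(3jₘ)² = 80/99
I = -1·√(0.808081/4π) = -0.25358436
No selection rule forces the value: the integral is nonzero (none).

-0.253584 (none)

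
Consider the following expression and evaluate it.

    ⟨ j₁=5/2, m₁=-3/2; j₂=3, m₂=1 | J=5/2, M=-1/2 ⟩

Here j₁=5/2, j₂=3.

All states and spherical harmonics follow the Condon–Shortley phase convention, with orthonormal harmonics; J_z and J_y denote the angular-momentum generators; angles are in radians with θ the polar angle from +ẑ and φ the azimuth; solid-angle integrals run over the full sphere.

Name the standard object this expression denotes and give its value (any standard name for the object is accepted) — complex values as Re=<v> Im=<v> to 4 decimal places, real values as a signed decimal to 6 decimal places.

This is a Clebsch–Gordan (vector-coupling) coefficient.
√[6·3!2!3!/9! · 1!4!4!2!2!3!] = √(576/35)
  +(−1)^2/∏(2,1,2,2,0,1)! = 1/8  (running 1/8)
  +(−1)^3/∏(3,0,1,1,1,2)! = -1/12  (running 1/24)
⟨..|..⟩ = √(576/35)·(1/24) = +0.169031

Clebsch–Gordan coefficient, +√(1/35) ≈ +0.169031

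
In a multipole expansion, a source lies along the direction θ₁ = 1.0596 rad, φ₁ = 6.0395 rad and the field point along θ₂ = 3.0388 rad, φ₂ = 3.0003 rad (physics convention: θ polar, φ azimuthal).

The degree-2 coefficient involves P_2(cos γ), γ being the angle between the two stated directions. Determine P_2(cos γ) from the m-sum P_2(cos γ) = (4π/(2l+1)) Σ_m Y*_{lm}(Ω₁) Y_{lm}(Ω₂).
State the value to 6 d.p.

-0.002917

Summing Y*_{l m}(θ₁,φ₁)·Y_{l m}(θ₂,φ₂) over m ∈ [−2, 2]; prefactor 4π/(2·2+1) = 2.513274:
  term(m=-2) = 0.00117 - 0.00024j   from Y*(Ω₁)=0.25961 - 0.13760j, Y(Ω₂)=0.00391 + 0.00113j
  term(m=-1) = 0.02586 - 0.00266j   from Y*(Ω₁)=0.31989 - 0.07953j, Y(Ω₂)=0.07807 + 0.01110j
  term(m=+0) = -0.05521 + 0.00000j   from Y*(Ω₁)=-0.08894 + 0.00000j, Y(Ω₂)=0.62082 + 0.00000j
  term(m=+1) = 0.02586 + 0.00266j   from Y*(Ω₁)=-0.31989 - 0.07953j, Y(Ω₂)=-0.07807 + 0.01110j
  term(m=+2) = 0.00117 + 0.00024j   from Y*(Ω₁)=0.25961 + 0.13760j, Y(Ω₂)=0.00391 - 0.00113j
Accumulated sum -0.00116 + 0.00000j; after 4π/(2l+1) scaling, -0.00292 + 0.00000j ⇒ P_2 = -0.002917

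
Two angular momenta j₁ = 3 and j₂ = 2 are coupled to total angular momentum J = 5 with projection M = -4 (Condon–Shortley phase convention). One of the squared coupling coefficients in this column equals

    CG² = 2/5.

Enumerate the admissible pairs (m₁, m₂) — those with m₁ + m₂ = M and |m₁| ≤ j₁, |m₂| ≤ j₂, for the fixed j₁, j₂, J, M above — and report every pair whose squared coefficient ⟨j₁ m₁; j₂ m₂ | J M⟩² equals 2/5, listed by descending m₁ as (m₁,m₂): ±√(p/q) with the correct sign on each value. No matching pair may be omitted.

(-3,-1): +√(2/5)

Admissible pairs with m₁+m₂ = M = -4: (-3,-1), (-2,-2)
  (m₁,m₂)=(-2,-2): CG² = 3/5, CG = +√(3/5)
  (m₁,m₂)=(-3,-1): CG² = 2/5, CG = +√(2/5)   ← matches the target
Pairs with CG² = 2/5: (-3,-1): +√(2/5)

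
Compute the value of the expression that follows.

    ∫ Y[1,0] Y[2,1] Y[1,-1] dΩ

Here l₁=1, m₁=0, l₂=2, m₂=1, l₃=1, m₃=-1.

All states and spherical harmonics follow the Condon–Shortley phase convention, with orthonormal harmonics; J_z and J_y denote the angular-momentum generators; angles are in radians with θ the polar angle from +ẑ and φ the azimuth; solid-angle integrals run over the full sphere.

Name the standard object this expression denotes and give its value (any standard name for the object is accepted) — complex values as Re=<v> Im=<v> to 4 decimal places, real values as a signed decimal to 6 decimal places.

This is a Gaunt coefficient — the integral of a triple product of spherical harmonics over the sphere.
Rules hold: Σm=0, L=4 even, 1≤1≤3.
N = 3·5·3 = 45
Δ = 2!·0!·2!/5! = 1/30
Racah Σ t=1..1: t=1:−1/1 = -1/1
⇒ 3j(1 2 1; 0 0 0)² = 2/15, sgn +1
Racah Σ t=1..1: t=1:−1/2 = -1/2
⇒ 3j(1 2 1; 0 1 -1)² = 1/10, sgn -1
4πI² = N·(3j₀)²·(3jₘ)² = 3/5
I = -1·√(0.6/4π) = -0.21850969

Gaunt coefficient, -0.218510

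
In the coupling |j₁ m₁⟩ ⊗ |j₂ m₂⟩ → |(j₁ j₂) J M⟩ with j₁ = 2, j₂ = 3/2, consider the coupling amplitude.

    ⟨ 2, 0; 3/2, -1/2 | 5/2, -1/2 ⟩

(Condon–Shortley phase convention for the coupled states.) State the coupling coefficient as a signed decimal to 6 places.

+0.292770

√[6·1!3!2!/7! · 2!2!1!2!2!3!] = √(48/35)
  +(−1)^0/∏(0,1,2,1,1,1)! = 1/2  (running 1/2)
  +(−1)^1/∏(1,0,1,0,2,2)! = -1/4  (running 1/4)
⟨..|..⟩ = √(48/35)·(1/4) = +0.292770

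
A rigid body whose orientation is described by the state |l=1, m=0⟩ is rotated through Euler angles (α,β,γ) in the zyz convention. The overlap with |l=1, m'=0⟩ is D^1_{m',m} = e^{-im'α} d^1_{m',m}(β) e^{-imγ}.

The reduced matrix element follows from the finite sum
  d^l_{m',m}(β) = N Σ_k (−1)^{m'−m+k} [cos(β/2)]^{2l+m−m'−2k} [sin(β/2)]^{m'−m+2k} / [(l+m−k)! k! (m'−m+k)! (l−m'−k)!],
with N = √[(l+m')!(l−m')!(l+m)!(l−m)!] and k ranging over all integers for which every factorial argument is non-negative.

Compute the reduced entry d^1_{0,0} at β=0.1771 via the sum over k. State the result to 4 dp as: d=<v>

d=0.9844

d^1_{0,0}(β=0.1771) via the finite sum:
With c≡cos(β/2)=0.996082 and s≡sin(β/2)=0.088434, N=[1·1·1·1]^{1/2}=1.000000
The bounds max(0,m−m')=0 and min(l+m,l−m')=1 give 2 terms
  k=0: (−1)^0·1.0000/(1)·0.9961^2·0.0884^0 = +0.992179
  k=1: (−1)^1·1.0000/(1)·0.9961^0·0.0884^2 = -0.007821
d^1_{0,0}(0.1771) = +0.992179 -0.007821 = +0.984359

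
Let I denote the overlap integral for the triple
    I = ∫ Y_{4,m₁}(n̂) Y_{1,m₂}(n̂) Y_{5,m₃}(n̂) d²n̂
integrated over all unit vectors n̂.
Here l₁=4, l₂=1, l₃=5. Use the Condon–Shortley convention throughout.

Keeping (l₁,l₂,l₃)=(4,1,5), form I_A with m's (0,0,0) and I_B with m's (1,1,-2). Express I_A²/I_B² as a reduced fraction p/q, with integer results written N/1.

Same 4,1,5: normalisation and zero-m 3j drop out of the ratio.
A: Δ: 0! 8! 2! / 11! → 1/495; sum: t=0:+1/576 = 1/576; 3j²(4 1 5; 0 0 0) = Δ·Π!·Σ² = 5/99  (sign -1)
B: Δ: 0! 8! 2! / 11! → 1/495; sum: t=0:+1/1440 = 1/1440; 3j²(4 1 5; 1 1 -2) = Δ·Π!·Σ² = 7/165  (sign -1)
I_A²/I_B² = (5/99)/(7/165) = 25/21

25/21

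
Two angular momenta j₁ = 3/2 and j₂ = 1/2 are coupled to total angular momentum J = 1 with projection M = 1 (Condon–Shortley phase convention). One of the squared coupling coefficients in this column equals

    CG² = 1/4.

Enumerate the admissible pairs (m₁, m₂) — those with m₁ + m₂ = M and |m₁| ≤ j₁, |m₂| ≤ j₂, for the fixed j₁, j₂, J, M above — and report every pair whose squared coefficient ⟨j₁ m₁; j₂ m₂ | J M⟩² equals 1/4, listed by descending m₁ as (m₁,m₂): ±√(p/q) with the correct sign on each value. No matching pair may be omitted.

Admissible pairs with m₁+m₂ = M = 1: (1/2,1/2), (3/2,-1/2)
  (m₁,m₂)=(3/2,-1/2): CG² = 3/4, CG = +√(3/4)
  (m₁,m₂)=(1/2,1/2): CG² = 1/4, CG = −√(1/4)   ← matches the target
Pairs with CG² = 1/4: (1/2,1/2): −√(1/4)

(1/2,1/2): −√(1/4)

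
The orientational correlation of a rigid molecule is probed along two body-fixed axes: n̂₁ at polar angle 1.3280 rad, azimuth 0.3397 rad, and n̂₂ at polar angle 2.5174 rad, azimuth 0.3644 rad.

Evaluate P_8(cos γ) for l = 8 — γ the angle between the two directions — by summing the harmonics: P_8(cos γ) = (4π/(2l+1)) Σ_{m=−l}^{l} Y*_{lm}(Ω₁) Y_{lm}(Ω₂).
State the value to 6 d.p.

-0.282227

Expand P_8 via completeness: Σ_{m} conj(Y_{8,m}) at Ω₁ times Y_{8,m} at Ω₂ —
  m=-8: Y*=-0.37023 + 0.16711j  Y=-0.00684 - 0.00157j  product 0.00279 - 0.00056j
  m=-7: Y*=-0.29067 + 0.27832j  Y=0.03236 + 0.02170j  product -0.01545 + 0.00270j
  m=-6: Y*=0.01887 - 0.03738j  Y=-0.07689 - 0.10871j  product -0.00551 + 0.00082j
  m=-5: Y*=0.04576 - 0.35640j  Y=0.07690 + 0.29967j  product 0.11032 - 0.01369j
  m=-4: Y*=-0.01805 - 0.08387j  Y=0.05377 - 0.47296j  product -0.04064 + 0.00403j
  m=-3: Y*=0.16383 + 0.26619j  Y=-0.18135 + 0.35039j  product -0.12298 + 0.00913j
  m=-2: Y*=0.10811 + 0.08732j  Y=-0.03678 + 0.03283j  product -0.00684 + 0.00034j
  m=-1: Y*=-0.27064 - 0.09565j  Y=0.38851 - 0.14819j  product -0.11932 + 0.00295j
  m=+0: Y*=-0.15379 + 0.00000j  Y=-0.08747 + 0.00000j  product 0.01345 + 0.00000j
  m=+1: Y*=0.27064 - 0.09565j  Y=-0.38851 - 0.14819j  product -0.11932 - 0.00295j
  m=+2: Y*=0.10811 - 0.08732j  Y=-0.03678 - 0.03283j  product -0.00684 - 0.00034j
  m=+3: Y*=-0.16383 + 0.26619j  Y=0.18135 + 0.35039j  product -0.12298 - 0.00913j
  m=+4: Y*=-0.01805 + 0.08387j  Y=0.05377 + 0.47296j  product -0.04064 - 0.00403j
  m=+5: Y*=-0.04576 - 0.35640j  Y=-0.07690 + 0.29967j  product 0.11032 + 0.01369j
  m=+6: Y*=0.01887 + 0.03738j  Y=-0.07689 + 0.10871j  product -0.00551 - 0.00082j
  m=+7: Y*=0.29067 + 0.27832j  Y=-0.03236 + 0.02170j  product -0.01545 - 0.00270j
  m=+8: Y*=-0.37023 - 0.16711j  Y=-0.00684 + 0.00157j  product 0.00279 + 0.00056j
Accumulated sum -0.38180 - 0.00000j; after 4π/(2l+1) scaling, -0.28223 - 0.00000j ⇒ P_8 = -0.282227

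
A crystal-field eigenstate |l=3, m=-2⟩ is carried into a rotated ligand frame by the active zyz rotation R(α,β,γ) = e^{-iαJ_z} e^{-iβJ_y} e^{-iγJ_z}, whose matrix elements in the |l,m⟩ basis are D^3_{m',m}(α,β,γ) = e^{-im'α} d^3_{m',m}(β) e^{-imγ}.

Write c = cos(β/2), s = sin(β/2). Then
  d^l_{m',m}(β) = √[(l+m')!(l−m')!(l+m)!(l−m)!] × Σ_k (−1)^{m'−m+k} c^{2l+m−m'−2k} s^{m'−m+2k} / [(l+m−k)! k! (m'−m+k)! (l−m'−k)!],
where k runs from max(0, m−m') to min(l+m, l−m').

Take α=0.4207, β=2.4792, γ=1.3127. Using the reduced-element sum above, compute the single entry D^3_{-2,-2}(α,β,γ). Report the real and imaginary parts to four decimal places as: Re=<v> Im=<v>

Split into d^3_{-2,-2}(β=2.4792) × two z-phases.
c=cos(2.479200/2)=0.325175, s=sin(2.479200/2)=0.945654; N=√[1·120·1·120]=120.000000
Admissible k: 0..1 (factorial args all ≥0)
  k=0: (−1)^0·120.0000/(120)·0.3252^6·0.9457^0 = +0.001182
  k=1: (−1)^1·120.0000/(24)·0.3252^4·0.9457^2 = -0.049992
d^3_{-2,-2}(2.4792) = +0.001182 -0.049992 = -0.048810
D = (+0.666420+0.745577i)·(-0.048810)·(-0.869705+0.493572i) = +0.046251+0.015595i

Re=0.0463 Im=0.0156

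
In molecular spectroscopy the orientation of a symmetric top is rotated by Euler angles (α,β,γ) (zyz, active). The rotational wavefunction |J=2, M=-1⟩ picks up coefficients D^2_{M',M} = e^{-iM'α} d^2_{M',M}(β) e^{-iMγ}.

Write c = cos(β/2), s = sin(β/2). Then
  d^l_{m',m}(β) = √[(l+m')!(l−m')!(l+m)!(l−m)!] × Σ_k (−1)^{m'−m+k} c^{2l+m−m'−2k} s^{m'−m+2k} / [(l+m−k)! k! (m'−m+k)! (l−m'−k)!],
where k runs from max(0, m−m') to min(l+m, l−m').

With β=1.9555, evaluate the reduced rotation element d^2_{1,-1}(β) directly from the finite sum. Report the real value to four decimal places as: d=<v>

d^2_{1,-1}(β=1.9555) via the finite sum:
c=cos(1.955500/2)=0.558890, s=sin(1.955500/2)=0.829242; N=√[6·1·1·6]=6.000000
k: max(0,(-1)−(1))=0 … min(2+(-1),2−(1))=1
  k=0: (−1)^2·6.0000/(2)·0.5589^2·0.8292^2 = +0.644371
  k=1: (−1)^3·6.0000/(6)·0.5589^0·0.8292^4 = -0.472852
d^2_{1,-1}(1.9555) = +0.644371 -0.472852 = +0.171519

d=0.1715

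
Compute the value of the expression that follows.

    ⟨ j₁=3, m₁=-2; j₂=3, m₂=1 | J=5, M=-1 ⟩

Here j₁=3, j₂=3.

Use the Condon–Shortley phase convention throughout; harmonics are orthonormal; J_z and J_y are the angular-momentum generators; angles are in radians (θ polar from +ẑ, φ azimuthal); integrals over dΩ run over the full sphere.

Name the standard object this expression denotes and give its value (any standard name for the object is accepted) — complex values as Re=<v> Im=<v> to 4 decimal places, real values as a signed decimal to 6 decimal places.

This is a Clebsch–Gordan (vector-coupling) coefficient.
triangle: 1!*5!*5!/12! = 14400/479001600
(j±m)!: 1!*5!*4!*2!*4!*6! = 99532800
prefactor² = (2J+1)*Δ*N² = 230400/7
  k=0: +1/(0!*1!*5!*4!*0!*1!) = 1/2880
  k=1: −1/(1!*0!*4!*3!*1!*2!) = -1/288
Σ = -1/320  ⇒  CG² = 230400/7*(-1/320)² = 9/28
CG = −√(9/28) = -0.566947

Clebsch–Gordan coefficient, −√(9/28) ≈ -0.566947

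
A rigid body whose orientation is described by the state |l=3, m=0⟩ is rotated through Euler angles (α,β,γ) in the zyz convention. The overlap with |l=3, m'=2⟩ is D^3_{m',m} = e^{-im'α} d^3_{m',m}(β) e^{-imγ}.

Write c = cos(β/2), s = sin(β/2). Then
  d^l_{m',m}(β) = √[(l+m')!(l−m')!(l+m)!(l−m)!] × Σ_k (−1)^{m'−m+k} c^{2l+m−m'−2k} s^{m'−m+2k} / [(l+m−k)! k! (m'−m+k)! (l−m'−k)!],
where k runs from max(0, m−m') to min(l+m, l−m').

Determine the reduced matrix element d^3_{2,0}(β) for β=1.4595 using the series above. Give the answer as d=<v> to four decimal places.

d=0.1502

d^3_{2,0}(β=1.4595) via the finite sum:
c=cos(1.459500/2)=0.745341, s=sin(1.459500/2)=0.666683; N=√[120·1·6·6]=65.726707
The bounds max(0,m−m')=0 and min(l+m,l−m')=1 give 2 terms
  k=0: (−1)^2·65.7267/(12)·0.7453^4·0.6667^2 = +0.751312
  k=1: (−1)^3·65.7267/(12)·0.7453^2·0.6667^4 = -0.601103
d^3_{2,0}(1.4595) = +0.751312 -0.601103 = +0.150208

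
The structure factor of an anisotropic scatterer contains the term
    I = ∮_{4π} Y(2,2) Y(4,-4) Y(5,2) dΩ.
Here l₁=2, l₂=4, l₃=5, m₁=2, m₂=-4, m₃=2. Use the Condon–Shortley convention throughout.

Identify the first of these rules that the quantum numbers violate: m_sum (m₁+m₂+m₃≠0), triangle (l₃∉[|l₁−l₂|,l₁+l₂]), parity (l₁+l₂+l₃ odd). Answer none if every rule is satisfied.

parity

Σmᵢ = 0  ✓
l₃∈[|l₁−l₂|,l₁+l₂]=[2,6], have l₃=5  ✓
Σlᵢ = 11 ⇒ odd  ✗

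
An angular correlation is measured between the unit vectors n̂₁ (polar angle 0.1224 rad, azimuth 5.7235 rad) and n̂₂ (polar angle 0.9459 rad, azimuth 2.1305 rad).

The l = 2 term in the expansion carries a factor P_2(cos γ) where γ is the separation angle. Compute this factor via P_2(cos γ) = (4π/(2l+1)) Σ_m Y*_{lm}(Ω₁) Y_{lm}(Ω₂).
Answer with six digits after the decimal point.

Summing Y*_{l m}(θ₁,φ₁)·Y_{l m}(θ₂,φ₂) over m ∈ [−2, 2]; prefactor 4π/(2·2+1) = 2.513274:
  [-2]  conj(Y_{2,-2})(Ω₁) = 0.00251 - 0.00518j ; Y_{2,-2}(Ω₂) = -0.11083 + 0.22863j ; Δ = 0.00091 + 0.00115j
  [-1]  conj(Y_{2,-1})(Ω₁) = 0.07933 - 0.04970j ; Y_{2,-1}(Ω₂) = -0.19461 - 0.31061j ; Δ = -0.03088 - 0.01497j
  [+0]  conj(Y_{2,0})(Ω₁) = 0.61668 + 0.00000j ; Y_{2,0}(Ω₂) = 0.00843 + 0.00000j ; Δ = 0.00520 + 0.00000j
  [+1]  conj(Y_{2,1})(Ω₁) = -0.07933 - 0.04970j ; Y_{2,1}(Ω₂) = 0.19461 - 0.31061j ; Δ = -0.03088 + 0.01497j
  [+2]  conj(Y_{2,2})(Ω₁) = 0.00251 + 0.00518j ; Y_{2,2}(Ω₂) = -0.11083 - 0.22863j ; Δ = 0.00091 - 0.00115j
Σ over m = -0.05475 - 0.00000j; ×(4π/5) → -0.13759 - 0.00000j. Real part: -0.137592

-0.137592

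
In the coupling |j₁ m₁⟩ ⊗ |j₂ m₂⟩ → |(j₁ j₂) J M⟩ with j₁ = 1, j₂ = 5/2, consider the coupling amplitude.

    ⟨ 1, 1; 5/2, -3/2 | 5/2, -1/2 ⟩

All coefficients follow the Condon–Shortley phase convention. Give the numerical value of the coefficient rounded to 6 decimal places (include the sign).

+0.676123

√[6·1!1!4!/7! · 2!0!1!4!2!3!] = √(576/35)
  +(−1)^0/∏(0,1,0,1,1,3)! = 1/6  (running 1/6)
⟨..|..⟩ = √(576/35)·(1/6) = +0.676123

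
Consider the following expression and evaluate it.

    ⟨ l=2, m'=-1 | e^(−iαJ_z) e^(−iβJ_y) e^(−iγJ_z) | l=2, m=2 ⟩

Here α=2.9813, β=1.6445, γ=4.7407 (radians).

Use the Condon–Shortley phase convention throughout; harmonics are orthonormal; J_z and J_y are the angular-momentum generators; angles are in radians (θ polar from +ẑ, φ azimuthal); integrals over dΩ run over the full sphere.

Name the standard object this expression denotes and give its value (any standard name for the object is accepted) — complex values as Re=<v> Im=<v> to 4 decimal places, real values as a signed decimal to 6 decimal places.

This is a Wigner D-matrix element — the rotation-matrix element ⟨l m'| R(α,β,γ) |l m⟩ in the angular-momentum basis.
First d^2_{-1,2}(β=1.6445), then the phase factors e^{-i(-1)α} and e^{-i(2)γ}:
Half-angle: c=0.680574, s=0.732679. N=√(1·6·24·1)=12.000000
k: max(0,(2)−(-1))=3 … min(2+(2),2−(-1))=3
  k=3: (−1)^0·12.0000/(6)·0.6806^1·0.7327^3 = +0.535361
d^2_{-1,2}(1.6445) = +0.535361
Attach z-rotation phases: D = e^{-i(-1)(2.9813)}·(+0.535361)·e^{-i(2)(4.7407)} = +0.522815-0.115219i

Wigner D-matrix element, Re=0.5228 Im=-0.1152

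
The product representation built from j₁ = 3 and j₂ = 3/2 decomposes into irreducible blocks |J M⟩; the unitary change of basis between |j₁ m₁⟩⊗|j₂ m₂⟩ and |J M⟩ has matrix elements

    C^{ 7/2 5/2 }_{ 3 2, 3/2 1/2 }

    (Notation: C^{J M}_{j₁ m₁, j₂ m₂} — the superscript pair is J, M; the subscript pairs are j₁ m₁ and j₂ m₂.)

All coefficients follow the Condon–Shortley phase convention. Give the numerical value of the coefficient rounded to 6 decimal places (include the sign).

√[8·1!5!2!/9! · 5!1!2!1!6!1!] = √(6400/7)
  +(−1)^0/∏(0,1,1,2,4,0)! = 1/48  (running 1/48)
  +(−1)^1/∏(1,0,0,1,5,1)! = -1/120  (running 1/80)
⟨..|..⟩ = √(6400/7)·(1/80) = +0.377964

+√(1/7) ≈ +0.377964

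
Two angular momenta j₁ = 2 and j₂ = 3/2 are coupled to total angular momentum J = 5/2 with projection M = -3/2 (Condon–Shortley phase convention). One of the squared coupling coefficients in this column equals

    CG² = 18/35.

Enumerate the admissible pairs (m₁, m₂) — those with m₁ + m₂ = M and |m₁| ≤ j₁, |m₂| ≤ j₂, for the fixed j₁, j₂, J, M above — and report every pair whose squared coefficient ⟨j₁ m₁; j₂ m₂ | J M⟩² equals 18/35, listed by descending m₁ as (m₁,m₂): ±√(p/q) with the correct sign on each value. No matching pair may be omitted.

Admissible pairs with m₁+m₂ = M = -3/2: (-2,1/2), (-1,-1/2), (0,-3/2)
  (m₁,m₂)=(0,-3/2): CG² = 18/35, CG = +√(18/35)   ← matches the target
  (m₁,m₂)=(-1,-1/2): CG² = 1/35, CG = −√(1/35)
  (m₁,m₂)=(-2,1/2): CG² = 16/35, CG = −√(16/35)
Pairs with CG² = 18/35: (0,-3/2): +√(18/35)

(0,-3/2): +√(18/35)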